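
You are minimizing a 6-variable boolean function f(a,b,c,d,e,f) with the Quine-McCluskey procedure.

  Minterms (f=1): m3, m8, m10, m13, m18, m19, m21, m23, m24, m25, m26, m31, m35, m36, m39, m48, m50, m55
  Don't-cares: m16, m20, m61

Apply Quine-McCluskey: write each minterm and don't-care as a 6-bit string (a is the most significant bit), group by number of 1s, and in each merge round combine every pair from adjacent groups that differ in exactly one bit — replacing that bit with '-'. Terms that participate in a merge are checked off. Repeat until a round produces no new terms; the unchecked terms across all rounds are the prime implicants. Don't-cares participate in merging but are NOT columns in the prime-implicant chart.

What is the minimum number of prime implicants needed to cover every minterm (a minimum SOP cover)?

Round 0: 000011✓ 001000✓ 001010✓ 001101 010000✓ 010010✓ 010011✓ 010100✓ 010101✓ 010111✓ 011000✓ 011001✓ 011010✓ 011111✓ 100011✓ 100100 100111✓ 110000✓ 110010✓ 110111✓ 111101
Round 1: -00011 -10000✓ -10010✓ -10111 0-0011 0-1000✓ 0-1010✓ 0010-0✓ 01-000✓ 01-010✓ 01-111 010-00 010-11 0100-0✓ 01001- 0101-1 01010- 0110-0✓ 01100- 1-0111 100-11 1100-0✓
Round 2: -100-0 0-10-0 01-0-0
PIs = {-00011, -100-0, -10111, 0-0011, 0-10-0, 001101, 01-0-0, 01-111, 010-00, 010-11, 01001-, 0101-1, 01010-, 01100-, 1-0111, 100-11, 100100, 111101}
Coverage chart:
  m3: -00011,0-0011
  m8: 0-10-0 ←essential
  m10: 0-10-0 ←essential
  m13: 001101 ←essential
  m18: -100-0,01-0-0,01001-
  m19: 0-0011,010-11,01001-
  m21: 0101-1,01010-
  m23: -10111,01-111,010-11,0101-1
  m24: 0-10-0,01-0-0,01100-
  m25: 01100- ←essential
  m26: 0-10-0,01-0-0
  m31: 01-111 ←essential
  m35: -00011,100-11
  m36: 100100 ←essential
  m39: 1-0111,100-11
  m48: -100-0 ←essential
  m50: -100-0 ←essential
  m55: -10111,1-0111
Essential: -100-0, 0-10-0, 001101, 01-111, 01100-, 100100
Petrick residual → -00011, 0-0011, 0101-1, 1-0111
Min cover (10 terms): b'c'd'ef + bc'd'f' + a'c'd'ef + a'cd'f' + a'b'cde'f + a'bdef + a'bc'df + a'bcd'e' + ac'def + ab'c'de'f'

10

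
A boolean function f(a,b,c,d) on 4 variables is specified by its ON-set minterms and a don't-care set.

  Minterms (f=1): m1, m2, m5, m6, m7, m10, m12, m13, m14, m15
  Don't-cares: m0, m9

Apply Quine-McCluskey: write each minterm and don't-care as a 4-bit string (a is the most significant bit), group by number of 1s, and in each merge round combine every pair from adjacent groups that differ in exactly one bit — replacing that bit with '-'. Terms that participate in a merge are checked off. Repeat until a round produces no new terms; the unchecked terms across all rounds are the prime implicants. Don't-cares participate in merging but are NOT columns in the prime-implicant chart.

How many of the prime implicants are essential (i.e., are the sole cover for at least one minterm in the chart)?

[col 0] 0000*, 0001*, 0010*, 0101*, 0110*, 0111*, 1001*, 1010*, 1100*, 1101*, 1110*, 1111*
[col 1] -001*, -010*, -101*, -110*, -111*, 0-01*, 0-10*, 00-0, 000-, 01-1*, 011-*, 1-01*, 1-10*, 11-0*, 11-1*, 110-*, 111-*
[col 2] --01, --10, -1-1, -11-, 11--
Prime implicants: --01, --10, -1-1, -11-, 00-0, 000-, 11--
PI chart (minterm → PIs covering it):
  1 | --01,000-
  2 | --10,00-0
  5 | --01,-1-1
  6 | --10,-11-
  7 | -1-1,-11-
  10 | --10  (sole → essential)
  12 | 11--  (sole → essential)
  13 | --01,-1-1,11--
  14 | --10,-11-,11--
  15 | -1-1,-11-,11--
Essential prime implicants: --10, 11--

2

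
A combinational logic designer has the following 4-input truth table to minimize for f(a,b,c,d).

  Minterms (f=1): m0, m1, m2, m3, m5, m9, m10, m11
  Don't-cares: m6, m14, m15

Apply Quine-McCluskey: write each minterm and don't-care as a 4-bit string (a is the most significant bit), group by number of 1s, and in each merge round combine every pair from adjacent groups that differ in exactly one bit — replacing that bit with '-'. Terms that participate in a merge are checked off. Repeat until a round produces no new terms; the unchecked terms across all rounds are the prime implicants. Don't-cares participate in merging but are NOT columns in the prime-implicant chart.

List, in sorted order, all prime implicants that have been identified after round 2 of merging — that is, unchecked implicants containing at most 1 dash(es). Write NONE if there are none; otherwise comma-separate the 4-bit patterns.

0-01

size-2^0 implicants → 0000(✓)  0001(✓)  0010(✓)  0011(✓)  0101(✓)  0110(✓)  1001(✓)  1010(✓)  1011(✓)  1110(✓)  1111(✓)
size-2^1 implicants → -001(✓)  -010(✓)  -011(✓)  -110(✓)  0-01  0-10(✓)  00-0(✓)  00-1(✓)  000-(✓)  001-(✓)  1-10(✓)  1-11(✓)  10-1(✓)  101-(✓)  111-(✓)
size-2^2 implicants → --10  -0-1  -01-  00--  1-1-
Unchecked terms (primes): --10, -0-1, -01-, 0-01, 00--, 1-1-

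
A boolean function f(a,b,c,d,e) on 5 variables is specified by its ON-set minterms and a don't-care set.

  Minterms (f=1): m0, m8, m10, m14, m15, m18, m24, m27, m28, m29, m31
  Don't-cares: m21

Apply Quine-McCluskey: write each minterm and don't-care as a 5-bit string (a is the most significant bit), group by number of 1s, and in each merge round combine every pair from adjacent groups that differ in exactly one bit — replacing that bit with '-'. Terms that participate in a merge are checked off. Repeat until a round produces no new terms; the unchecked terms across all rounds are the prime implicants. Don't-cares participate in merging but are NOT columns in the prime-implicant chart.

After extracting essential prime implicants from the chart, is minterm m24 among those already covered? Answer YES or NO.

NO

[col 0] 00000*, 01000*, 01010*, 01110*, 01111*, 10010, 10101*, 11000*, 11011*, 11100*, 11101*, 11111*
[col 1] -1000, -1111, 0-000, 01-10, 010-0, 0111-, 1-101, 11-00, 11-11, 111-1, 1110-
Prime implicants: -1000, -1111, 0-000, 01-10, 010-0, 0111-, 1-101, 10010, 11-00, 11-11, 111-1, 1110-
PI chart (minterm → PIs covering it):
  0 | 0-000  (sole → essential)
  8 | -1000,0-000,010-0
  10 | 01-10,010-0
  14 | 01-10,0111-
  15 | -1111,0111-
  18 | 10010  (sole → essential)
  24 | -1000,11-00
  27 | 11-11  (sole → essential)
  28 | 11-00,1110-
  29 | 1-101,111-1,1110-
  31 | -1111,11-11,111-1
Essential prime implicants: 0-000, 10010, 11-11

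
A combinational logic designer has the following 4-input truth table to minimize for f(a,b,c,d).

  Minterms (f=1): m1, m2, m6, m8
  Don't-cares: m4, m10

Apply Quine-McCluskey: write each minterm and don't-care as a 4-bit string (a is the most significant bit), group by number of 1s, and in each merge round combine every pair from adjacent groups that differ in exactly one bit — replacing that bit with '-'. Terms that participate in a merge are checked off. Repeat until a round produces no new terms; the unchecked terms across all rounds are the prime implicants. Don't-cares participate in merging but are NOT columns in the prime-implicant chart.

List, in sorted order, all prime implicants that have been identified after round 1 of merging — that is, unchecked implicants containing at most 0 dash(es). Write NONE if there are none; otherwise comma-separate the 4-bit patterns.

0001

size-2^0 implicants → 0001  0010(✓)  0100(✓)  0110(✓)  1000(✓)  1010(✓)
size-2^1 implicants → -010  0-10  01-0  10-0
Unchecked terms (primes): -010, 0-10, 0001, 01-0, 10-0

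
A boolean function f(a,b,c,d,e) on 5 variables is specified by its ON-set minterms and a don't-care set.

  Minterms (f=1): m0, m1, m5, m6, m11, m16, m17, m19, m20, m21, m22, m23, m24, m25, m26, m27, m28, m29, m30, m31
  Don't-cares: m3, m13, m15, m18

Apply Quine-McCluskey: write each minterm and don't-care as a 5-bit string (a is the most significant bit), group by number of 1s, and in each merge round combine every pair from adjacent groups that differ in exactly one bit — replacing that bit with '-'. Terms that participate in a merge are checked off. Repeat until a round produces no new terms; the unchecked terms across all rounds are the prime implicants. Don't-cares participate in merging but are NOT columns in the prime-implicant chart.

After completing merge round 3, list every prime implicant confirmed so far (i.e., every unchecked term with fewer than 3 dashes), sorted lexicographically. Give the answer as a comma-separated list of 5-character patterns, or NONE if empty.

--011, --101, -0-01, -00-1, -000-, -0110, -1-11, -11-1

Round 0: 00000✓ 00001✓ 00011✓ 00101✓ 00110✓ 01011✓ 01101✓ 01111✓ 10000✓ 10001✓ 10010✓ 10011✓ 10100✓ 10101✓ 10110✓ 10111✓ 11000✓ 11001✓ 11010✓ 11011✓ 11100✓ 11101✓ 11110✓ 11111✓
Round 1: -0000✓ -0001✓ -0011✓ -0101✓ -0110 -1011✓ -1101✓ -1111✓ 0-011✓ 0-101✓ 00-01✓ 000-1✓ 0000-✓ 01-11✓ 011-1✓ 1-000✓ 1-001✓ 1-010✓ 1-011✓ 1-100✓ 1-101✓ 1-110✓ 1-111✓ 10-00✓ 10-01✓ 10-10✓ 10-11✓ 100-0✓ 100-1✓ 1000-✓ 1001-✓ 101-0✓ 101-1✓ 1010-✓ 1011-✓ 11-00✓ 11-01✓ 11-10✓ 11-11✓ 110-0✓ 110-1✓ 1100-✓ 1101-✓ 111-0✓ 111-1✓ 1110-✓ 1111-✓
Round 2: --011 --101 -0-01 -00-1 -000- -1-11 -11-1 1--00✓ 1--01✓ 1--10✓ 1--11✓ 1-0-0✓ 1-0-1✓ 1-00-✓ 1-01-✓ 1-1-0✓ 1-1-1✓ 1-10-✓ 1-11-✓ 10--0✓ 10--1✓ 10-0-✓ 10-1-✓ 100--✓ 101--✓ 11--0✓ 11--1✓ 11-0-✓ 11-1-✓ 110--✓ 111--✓
Round 3: 1---0✓ 1---1✓ 1--0-✓ 1--1-✓ 1-0--✓ 1-1--✓ 10---✓ 11---✓
Round 4: 1----
PIs = {--011, --101, -0-01, -00-1, -000-, -0110, -1-11, -11-1, 1----}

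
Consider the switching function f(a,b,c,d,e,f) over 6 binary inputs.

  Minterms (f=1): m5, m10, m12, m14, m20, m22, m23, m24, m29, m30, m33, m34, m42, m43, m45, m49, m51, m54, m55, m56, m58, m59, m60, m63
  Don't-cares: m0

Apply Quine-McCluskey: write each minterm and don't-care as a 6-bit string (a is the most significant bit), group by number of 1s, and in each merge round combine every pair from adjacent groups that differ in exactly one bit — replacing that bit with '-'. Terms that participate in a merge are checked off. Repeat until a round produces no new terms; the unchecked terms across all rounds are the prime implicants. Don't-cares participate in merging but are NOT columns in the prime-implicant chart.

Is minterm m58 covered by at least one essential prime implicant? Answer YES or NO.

[col 0] 000000, 000101, 001010*, 001100*, 001110*, 010100*, 010110*, 010111*, 011000*, 011101, 011110*, 100001*, 100010*, 101010*, 101011*, 101101, 110001*, 110011*, 110110*, 110111*, 111000*, 111010*, 111011*, 111100*, 111111*
[col 1] -01010, -10110*, -10111*, -11000, 0-1110, 001-10, 0011-0, 01-110, 0101-0, 01011-*, 1-0001, 1-1010*, 1-1011*, 10-010, 10101-*, 11-011*, 11-111*, 110-11*, 1100-1, 11011-*, 111-00, 111-11*, 1110-0, 11101-*
[col 2] -1011-, 1-101-, 11--11
Prime implicants: -01010, -1011-, -11000, 0-1110, 000000, 000101, 001-10, 0011-0, 01-110, 0101-0, 011101, 1-0001, 1-101-, 10-010, 101101, 11--11, 1100-1, 111-00, 1110-0
PI chart (minterm → PIs covering it):
  5 | 000101  (sole → essential)
  10 | -01010,001-10
  12 | 0011-0  (sole → essential)
  14 | 0-1110,001-10,0011-0
  20 | 0101-0  (sole → essential)
  22 | -1011-,01-110,0101-0
  23 | -1011-  (sole → essential)
  24 | -11000  (sole → essential)
  29 | 011101  (sole → essential)
  30 | 0-1110,01-110
  33 | 1-0001  (sole → essential)
  34 | 10-010  (sole → essential)
  42 | -01010,1-101-,10-010
  43 | 1-101-  (sole → essential)
  45 | 101101  (sole → essential)
  49 | 1-0001,1100-1
  51 | 11--11,1100-1
  54 | -1011-  (sole → essential)
  55 | -1011-,11--11
  56 | -11000,111-00,1110-0
  58 | 1-101-,1110-0
  59 | 1-101-,11--11
  60 | 111-00  (sole → essential)
  63 | 11--11  (sole → essential)
Essential prime implicants: -1011-, -11000, 000101, 0011-0, 0101-0, 011101, 1-0001, 1-101-, 10-010, 101101, 11--11, 111-00

YES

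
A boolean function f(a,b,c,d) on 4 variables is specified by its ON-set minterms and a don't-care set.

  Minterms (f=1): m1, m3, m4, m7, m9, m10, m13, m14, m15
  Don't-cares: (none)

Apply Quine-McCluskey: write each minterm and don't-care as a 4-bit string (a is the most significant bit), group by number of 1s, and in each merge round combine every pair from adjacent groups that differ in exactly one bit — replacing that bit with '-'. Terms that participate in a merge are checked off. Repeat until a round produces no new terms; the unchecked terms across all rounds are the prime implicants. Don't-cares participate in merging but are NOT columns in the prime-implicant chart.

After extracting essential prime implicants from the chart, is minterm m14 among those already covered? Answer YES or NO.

size-2^0 implicants → 0001(✓)  0011(✓)  0100  0111(✓)  1001(✓)  1010(✓)  1101(✓)  1110(✓)  1111(✓)
size-2^1 implicants → -001  -111  0-11  00-1  1-01  1-10  11-1  111-
Unchecked terms (primes): -001, -111, 0-11, 00-1, 0100, 1-01, 1-10, 11-1, 111-
Minterm coverage:
  m1 ⊆ -001,00-1
  m3 ⊆ 0-11,00-1
  m4 ⊆ 0100 [E]
  m7 ⊆ -111,0-11
  m9 ⊆ -001,1-01
  m10 ⊆ 1-10 [E]
  m13 ⊆ 1-01,11-1
  m14 ⊆ 1-10,111-
  m15 ⊆ -111,11-1,111-
E = {0100, 1-10}

YES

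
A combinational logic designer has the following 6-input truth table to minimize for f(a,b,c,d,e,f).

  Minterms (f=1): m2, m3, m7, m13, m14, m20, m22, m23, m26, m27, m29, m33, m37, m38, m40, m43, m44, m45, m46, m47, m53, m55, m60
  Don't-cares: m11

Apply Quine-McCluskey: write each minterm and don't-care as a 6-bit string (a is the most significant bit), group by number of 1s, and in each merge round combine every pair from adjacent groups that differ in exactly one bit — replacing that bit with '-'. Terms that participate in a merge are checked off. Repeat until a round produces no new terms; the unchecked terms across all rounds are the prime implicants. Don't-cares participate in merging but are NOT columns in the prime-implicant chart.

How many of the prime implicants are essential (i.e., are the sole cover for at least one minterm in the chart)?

size-2^0 implicants → 000010(✓)  000011(✓)  000111(✓)  001011(✓)  001101(✓)  001110(✓)  010100(✓)  010110(✓)  010111(✓)  011010(✓)  011011(✓)  011101(✓)  100001(✓)  100101(✓)  100110(✓)  101000(✓)  101011(✓)  101100(✓)  101101(✓)  101110(✓)  101111(✓)  110101(✓)  110111(✓)  111100(✓)
size-2^1 implicants → -01011  -01101  -01110  -10111  0-0111  0-1011  0-1101  00-011  000-11  00001-  0101-0  01011-  01101-  1-0101  1-1100  10-101  10-110  100-01  101-00  101-11  1011-0(✓)  1011-1(✓)  10110-(✓)  10111-(✓)  1101-1
size-2^2 implicants → 1011--
Unchecked terms (primes): -01011, -01101, -01110, -10111, 0-0111, 0-1011, 0-1101, 00-011, 000-11, 00001-, 0101-0, 01011-, 01101-, 1-0101, 1-1100, 10-101, 10-110, 100-01, 101-00, 101-11, 1011--, 1101-1
Minterm coverage:
  m2 ⊆ 00001- [E]
  m3 ⊆ 00-011,000-11,00001-
  m7 ⊆ 0-0111,000-11
  m13 ⊆ -01101,0-1101
  m14 ⊆ -01110 [E]
  m20 ⊆ 0101-0 [E]
  m22 ⊆ 0101-0,01011-
  m23 ⊆ -10111,0-0111,01011-
  m26 ⊆ 01101- [E]
  m27 ⊆ 0-1011,01101-
  m29 ⊆ 0-1101 [E]
  m33 ⊆ 100-01 [E]
  m37 ⊆ 1-0101,10-101,100-01
  m38 ⊆ 10-110 [E]
  m40 ⊆ 101-00 [E]
  m43 ⊆ -01011,101-11
  m44 ⊆ 1-1100,101-00,1011--
  m45 ⊆ -01101,10-101,1011--
  m46 ⊆ -01110,10-110,1011--
  m47 ⊆ 101-11,1011--
  m53 ⊆ 1-0101,1101-1
  m55 ⊆ -10111,1101-1
  m60 ⊆ 1-1100 [E]
E = {-01110, 0-1101, 00001-, 0101-0, 01101-, 1-1100, 10-110, 100-01, 101-00}

9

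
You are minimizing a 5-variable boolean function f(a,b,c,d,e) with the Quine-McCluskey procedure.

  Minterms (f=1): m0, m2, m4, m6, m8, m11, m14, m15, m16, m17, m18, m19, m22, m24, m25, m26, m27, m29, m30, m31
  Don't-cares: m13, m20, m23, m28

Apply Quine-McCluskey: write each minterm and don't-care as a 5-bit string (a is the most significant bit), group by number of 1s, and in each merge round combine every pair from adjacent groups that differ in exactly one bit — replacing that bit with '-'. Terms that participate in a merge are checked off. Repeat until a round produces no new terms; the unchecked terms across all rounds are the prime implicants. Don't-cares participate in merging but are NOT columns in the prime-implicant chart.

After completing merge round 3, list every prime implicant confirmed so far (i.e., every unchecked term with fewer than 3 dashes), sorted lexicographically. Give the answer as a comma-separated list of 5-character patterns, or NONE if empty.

[col 0] 00000*, 00010*, 00100*, 00110*, 01000*, 01011*, 01101*, 01110*, 01111*, 10000*, 10001*, 10010*, 10011*, 10100*, 10110*, 10111*, 11000*, 11001*, 11010*, 11011*, 11100*, 11101*, 11110*, 11111*
[col 1] -0000*, -0010*, -0100*, -0110*, -1000*, -1011*, -1101*, -1110*, -1111*, 0-000*, 0-110*, 00-00*, 00-10*, 000-0*, 001-0*, 01-11*, 011-1*, 0111-*, 1-000*, 1-001*, 1-010*, 1-011*, 1-100*, 1-110*, 1-111*, 10-00*, 10-10*, 10-11*, 100-0*, 100-1*, 1000-*, 1001-*, 101-0*, 1011-*, 11-00*, 11-01*, 11-10*, 11-11*, 110-0*, 110-1*, 1100-*, 1101-*, 111-0*, 111-1*, 1110-*, 1111-*
[col 2] --000, --110, -0-00*, -0-10*, -00-0*, -01-0*, -1-11, -11-1, -111-, 00--0*, 1--00*, 1--10*, 1--11*, 1-0-0*, 1-0-1*, 1-00-*, 1-01-*, 1-1-0*, 1-11-*, 10--0*, 10-1-*, 100--*, 11--0*, 11--1*, 11-0-*, 11-1-*, 110--*, 111--*
[col 3] -0--0, 1---0, 1--1-, 1-0--, 11---
Prime implicants: --000, --110, -0--0, -1-11, -11-1, -111-, 1---0, 1--1-, 1-0--, 11---

--000, --110, -1-11, -11-1, -111-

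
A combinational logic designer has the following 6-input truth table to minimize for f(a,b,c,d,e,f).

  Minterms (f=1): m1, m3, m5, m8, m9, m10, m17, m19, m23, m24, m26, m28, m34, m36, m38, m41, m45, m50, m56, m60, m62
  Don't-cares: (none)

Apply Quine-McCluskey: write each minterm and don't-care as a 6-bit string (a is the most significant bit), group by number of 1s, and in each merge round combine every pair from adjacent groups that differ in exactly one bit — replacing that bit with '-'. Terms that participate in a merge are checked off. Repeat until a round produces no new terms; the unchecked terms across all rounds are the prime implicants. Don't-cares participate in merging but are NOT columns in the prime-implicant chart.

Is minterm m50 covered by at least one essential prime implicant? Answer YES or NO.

YES

[col 0] 000001*, 000011*, 000101*, 001000*, 001001*, 001010*, 010001*, 010011*, 010111*, 011000*, 011010*, 011100*, 100010*, 100100*, 100110*, 101001*, 101101*, 110010*, 111000*, 111100*, 111110*
[col 1] -01001, -11000*, -11100*, 0-0001*, 0-0011*, 0-1000*, 0-1010*, 00-001, 000-01, 0000-1*, 0010-0*, 00100-, 010-11, 0100-1*, 011-00*, 0110-0*, 1-0010, 100-10, 1001-0, 101-01, 111-00*, 1111-0
[col 2] -11-00, 0-00-1, 0-10-0
Prime implicants: -01001, -11-00, 0-00-1, 0-10-0, 00-001, 000-01, 00100-, 010-11, 1-0010, 100-10, 1001-0, 101-01, 1111-0
PI chart (minterm → PIs covering it):
  1 | 0-00-1,00-001,000-01
  3 | 0-00-1  (sole → essential)
  5 | 000-01  (sole → essential)
  8 | 0-10-0,00100-
  9 | -01001,00-001,00100-
  10 | 0-10-0  (sole → essential)
  17 | 0-00-1  (sole → essential)
  19 | 0-00-1,010-11
  23 | 010-11  (sole → essential)
  24 | -11-00,0-10-0
  26 | 0-10-0  (sole → essential)
  28 | -11-00  (sole → essential)
  34 | 1-0010,100-10
  36 | 1001-0  (sole → essential)
  38 | 100-10,1001-0
  41 | -01001,101-01
  45 | 101-01  (sole → essential)
  50 | 1-0010  (sole → essential)
  56 | -11-00  (sole → essential)
  60 | -11-00,1111-0
  62 | 1111-0  (sole → essential)
Essential prime implicants: -11-00, 0-00-1, 0-10-0, 000-01, 010-11, 1-0010, 1001-0, 101-01, 1111-0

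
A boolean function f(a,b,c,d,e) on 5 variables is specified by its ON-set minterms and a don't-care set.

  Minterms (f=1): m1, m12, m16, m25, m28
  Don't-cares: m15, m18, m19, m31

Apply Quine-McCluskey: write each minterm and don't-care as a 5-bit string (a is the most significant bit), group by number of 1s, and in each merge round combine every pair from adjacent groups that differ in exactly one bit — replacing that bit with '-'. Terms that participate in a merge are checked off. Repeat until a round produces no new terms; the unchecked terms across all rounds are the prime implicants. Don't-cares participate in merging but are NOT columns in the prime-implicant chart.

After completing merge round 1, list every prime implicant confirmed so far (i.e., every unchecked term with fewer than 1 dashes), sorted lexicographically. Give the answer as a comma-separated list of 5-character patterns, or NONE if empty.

size-2^0 implicants → 00001  01100(✓)  01111(✓)  10000(✓)  10010(✓)  10011(✓)  11001  11100(✓)  11111(✓)
size-2^1 implicants → -1100  -1111  100-0  1001-
Unchecked terms (primes): -1100, -1111, 00001, 100-0, 1001-, 11001

00001, 11001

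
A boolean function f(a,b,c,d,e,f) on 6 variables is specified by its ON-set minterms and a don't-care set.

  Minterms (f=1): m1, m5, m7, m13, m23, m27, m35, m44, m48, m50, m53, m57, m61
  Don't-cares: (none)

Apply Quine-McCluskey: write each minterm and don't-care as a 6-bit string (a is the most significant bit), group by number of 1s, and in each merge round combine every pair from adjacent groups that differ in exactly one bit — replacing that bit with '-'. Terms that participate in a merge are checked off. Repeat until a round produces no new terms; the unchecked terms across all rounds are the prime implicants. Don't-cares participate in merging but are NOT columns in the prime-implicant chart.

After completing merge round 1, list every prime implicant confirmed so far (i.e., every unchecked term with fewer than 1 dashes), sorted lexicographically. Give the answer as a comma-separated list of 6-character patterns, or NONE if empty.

011011, 100011, 101100

[col 0] 000001*, 000101*, 000111*, 001101*, 010111*, 011011, 100011, 101100, 110000*, 110010*, 110101*, 111001*, 111101*
[col 1] 0-0111, 00-101, 000-01, 0001-1, 11-101, 1100-0, 111-01
Prime implicants: 0-0111, 00-101, 000-01, 0001-1, 011011, 100011, 101100, 11-101, 1100-0, 111-01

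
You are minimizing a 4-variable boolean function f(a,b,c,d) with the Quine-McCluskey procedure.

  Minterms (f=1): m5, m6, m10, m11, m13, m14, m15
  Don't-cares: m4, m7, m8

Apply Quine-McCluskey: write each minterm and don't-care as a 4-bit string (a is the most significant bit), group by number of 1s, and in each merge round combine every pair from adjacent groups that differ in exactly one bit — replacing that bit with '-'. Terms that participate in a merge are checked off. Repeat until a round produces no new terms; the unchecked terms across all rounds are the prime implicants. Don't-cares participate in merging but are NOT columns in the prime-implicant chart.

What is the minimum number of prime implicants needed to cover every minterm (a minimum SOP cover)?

3

size-2^0 implicants → 0100(✓)  0101(✓)  0110(✓)  0111(✓)  1000(✓)  1010(✓)  1011(✓)  1101(✓)  1110(✓)  1111(✓)
size-2^1 implicants → -101(✓)  -110(✓)  -111(✓)  01-0(✓)  01-1(✓)  010-(✓)  011-(✓)  1-10(✓)  1-11(✓)  10-0  101-(✓)  11-1(✓)  111-(✓)
size-2^2 implicants → -1-1  -11-  01--  1-1-
Unchecked terms (primes): -1-1, -11-, 01--, 1-1-, 10-0
Minterm coverage:
  m5 ⊆ -1-1,01--
  m6 ⊆ -11-,01--
  m10 ⊆ 1-1-,10-0
  m11 ⊆ 1-1- [E]
  m13 ⊆ -1-1 [E]
  m14 ⊆ -11-,1-1-
  m15 ⊆ -1-1,-11-,1-1-
E = {-1-1, 1-1-}
Petrick residual → -11-
Cover = bd + bc + ac  |cover|=3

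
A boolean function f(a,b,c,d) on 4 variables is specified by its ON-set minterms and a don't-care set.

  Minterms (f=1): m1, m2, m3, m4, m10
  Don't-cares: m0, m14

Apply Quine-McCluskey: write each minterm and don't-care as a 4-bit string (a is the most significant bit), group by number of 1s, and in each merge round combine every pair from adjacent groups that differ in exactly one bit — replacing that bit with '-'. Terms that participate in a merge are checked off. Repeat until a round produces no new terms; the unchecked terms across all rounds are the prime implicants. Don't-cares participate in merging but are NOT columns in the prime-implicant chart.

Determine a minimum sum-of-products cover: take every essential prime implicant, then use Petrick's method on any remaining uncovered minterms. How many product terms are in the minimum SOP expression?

Round 0: 0000✓ 0001✓ 0010✓ 0011✓ 0100✓ 1010✓ 1110✓
Round 1: -010 0-00 00-0✓ 00-1✓ 000-✓ 001-✓ 1-10
Round 2: 00--
PIs = {-010, 0-00, 00--, 1-10}
Coverage chart:
  m1: 00-- ←essential
  m2: -010,00--
  m3: 00-- ←essential
  m4: 0-00 ←essential
  m10: -010,1-10
Essential: 0-00, 00--
Petrick residual → -010
Min cover (3 terms): b'cd' + a'c'd' + a'b'

3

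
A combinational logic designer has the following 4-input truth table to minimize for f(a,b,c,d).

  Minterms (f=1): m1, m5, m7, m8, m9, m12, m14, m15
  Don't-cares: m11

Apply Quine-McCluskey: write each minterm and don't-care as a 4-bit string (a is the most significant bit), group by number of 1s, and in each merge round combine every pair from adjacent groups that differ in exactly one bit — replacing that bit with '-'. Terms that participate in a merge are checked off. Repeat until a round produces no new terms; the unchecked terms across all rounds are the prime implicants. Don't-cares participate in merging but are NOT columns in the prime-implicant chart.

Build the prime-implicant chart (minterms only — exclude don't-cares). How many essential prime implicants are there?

0

[col 0] 0001*, 0101*, 0111*, 1000*, 1001*, 1011*, 1100*, 1110*, 1111*
[col 1] -001, -111, 0-01, 01-1, 1-00, 1-11, 10-1, 100-, 11-0, 111-
Prime implicants: -001, -111, 0-01, 01-1, 1-00, 1-11, 10-1, 100-, 11-0, 111-
PI chart (minterm → PIs covering it):
  1 | -001,0-01
  5 | 0-01,01-1
  7 | -111,01-1
  8 | 1-00,100-
  9 | -001,10-1,100-
  12 | 1-00,11-0
  14 | 11-0,111-
  15 | -111,1-11,111-
(no essential prime implicants)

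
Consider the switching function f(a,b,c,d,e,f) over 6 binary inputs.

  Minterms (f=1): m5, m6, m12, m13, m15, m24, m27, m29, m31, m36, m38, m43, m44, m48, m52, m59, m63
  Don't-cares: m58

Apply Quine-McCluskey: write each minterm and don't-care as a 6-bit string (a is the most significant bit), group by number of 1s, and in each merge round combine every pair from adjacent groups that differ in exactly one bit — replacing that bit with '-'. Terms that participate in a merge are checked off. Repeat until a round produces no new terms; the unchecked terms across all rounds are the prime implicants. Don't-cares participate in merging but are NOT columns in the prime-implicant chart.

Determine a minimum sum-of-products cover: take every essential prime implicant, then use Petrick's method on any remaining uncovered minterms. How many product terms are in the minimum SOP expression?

9

Round 0: 000101✓ 000110✓ 001100✓ 001101✓ 001111✓ 011000 011011✓ 011101✓ 011111✓ 100100✓ 100110✓ 101011✓ 101100✓ 110000✓ 110100✓ 111010✓ 111011✓ 111111✓
Round 1: -00110 -01100 -11011✓ -11111✓ 0-1101✓ 0-1111✓ 00-101 0011-1✓ 00110- 011-11✓ 0111-1✓ 1-0100 1-1011 10-100 1001-0 110-00 111-11✓ 11101-
Round 2: -11-11 0-11-1
PIs = {-00110, -01100, -11-11, 0-11-1, 00-101, 00110-, 011000, 1-0100, 1-1011, 10-100, 1001-0, 110-00, 11101-}
Coverage chart:
  m5: 00-101 ←essential
  m6: -00110 ←essential
  m12: -01100,00110-
  m13: 0-11-1,00-101,00110-
  m15: 0-11-1 ←essential
  m24: 011000 ←essential
  m27: -11-11 ←essential
  m29: 0-11-1 ←essential
  m31: -11-11,0-11-1
  m36: 1-0100,10-100,1001-0
  m38: -00110,1001-0
  m43: 1-1011 ←essential
  m44: -01100,10-100
  m48: 110-00 ←essential
  m52: 1-0100,110-00
  m59: -11-11,1-1011,11101-
  m63: -11-11 ←essential
Essential: -00110, -11-11, 0-11-1, 00-101, 011000, 1-1011, 110-00
Petrick residual → -01100, 1-0100
Min cover (9 terms): b'c'def' + b'cde'f' + bcef + a'cdf + a'b'de'f + a'bcd'e'f' + ac'de'f' + acd'ef + abc'e'f'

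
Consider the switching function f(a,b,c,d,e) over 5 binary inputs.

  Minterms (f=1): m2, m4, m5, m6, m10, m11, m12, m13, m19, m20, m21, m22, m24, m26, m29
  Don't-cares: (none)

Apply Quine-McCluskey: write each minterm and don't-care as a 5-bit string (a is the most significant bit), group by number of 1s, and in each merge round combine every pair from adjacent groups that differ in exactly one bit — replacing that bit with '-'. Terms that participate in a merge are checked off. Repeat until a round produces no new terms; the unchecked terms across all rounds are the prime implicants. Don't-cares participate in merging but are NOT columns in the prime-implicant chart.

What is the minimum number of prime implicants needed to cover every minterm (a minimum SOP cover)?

7

size-2^0 implicants → 00010(✓)  00100(✓)  00101(✓)  00110(✓)  01010(✓)  01011(✓)  01100(✓)  01101(✓)  10011  10100(✓)  10101(✓)  10110(✓)  11000(✓)  11010(✓)  11101(✓)
size-2^1 implicants → -0100(✓)  -0101(✓)  -0110(✓)  -1010  -1101(✓)  0-010  0-100(✓)  0-101(✓)  00-10  001-0(✓)  0010-(✓)  0101-  0110-(✓)  1-101(✓)  101-0(✓)  1010-(✓)  110-0
size-2^2 implicants → --101  -01-0  -010-  0-10-
Unchecked terms (primes): --101, -01-0, -010-, -1010, 0-010, 0-10-, 00-10, 0101-, 10011, 110-0
Minterm coverage:
  m2 ⊆ 0-010,00-10
  m4 ⊆ -01-0,-010-,0-10-
  m5 ⊆ --101,-010-,0-10-
  m6 ⊆ -01-0,00-10
  m10 ⊆ -1010,0-010,0101-
  m11 ⊆ 0101- [E]
  m12 ⊆ 0-10- [E]
  m13 ⊆ --101,0-10-
  m19 ⊆ 10011 [E]
  m20 ⊆ -01-0,-010-
  m21 ⊆ --101,-010-
  m22 ⊆ -01-0 [E]
  m24 ⊆ 110-0 [E]
  m26 ⊆ -1010,110-0
  m29 ⊆ --101 [E]
E = {--101, -01-0, 0-10-, 0101-, 10011, 110-0}
Petrick residual → 0-010
Cover = cd'e + b'ce' + a'c'de' + a'cd' + a'bc'd + ab'c'de + abc'e'  |cover|=7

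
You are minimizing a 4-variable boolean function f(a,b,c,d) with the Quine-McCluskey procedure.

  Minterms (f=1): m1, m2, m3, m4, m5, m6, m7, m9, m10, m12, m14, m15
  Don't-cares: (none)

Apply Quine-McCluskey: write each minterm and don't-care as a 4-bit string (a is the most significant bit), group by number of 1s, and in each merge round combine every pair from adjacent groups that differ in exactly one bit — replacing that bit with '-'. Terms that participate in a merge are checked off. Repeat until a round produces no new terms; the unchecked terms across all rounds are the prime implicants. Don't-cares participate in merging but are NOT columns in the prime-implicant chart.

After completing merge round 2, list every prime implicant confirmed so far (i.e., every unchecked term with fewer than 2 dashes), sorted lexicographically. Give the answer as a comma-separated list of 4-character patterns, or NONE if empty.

-001

[col 0] 0001*, 0010*, 0011*, 0100*, 0101*, 0110*, 0111*, 1001*, 1010*, 1100*, 1110*, 1111*
[col 1] -001, -010*, -100*, -110*, -111*, 0-01*, 0-10*, 0-11*, 00-1*, 001-*, 01-0*, 01-1*, 010-*, 011-*, 1-10*, 11-0*, 111-*
[col 2] --10, -1-0, -11-, 0--1, 0-1-, 01--
Prime implicants: --10, -001, -1-0, -11-, 0--1, 0-1-, 01--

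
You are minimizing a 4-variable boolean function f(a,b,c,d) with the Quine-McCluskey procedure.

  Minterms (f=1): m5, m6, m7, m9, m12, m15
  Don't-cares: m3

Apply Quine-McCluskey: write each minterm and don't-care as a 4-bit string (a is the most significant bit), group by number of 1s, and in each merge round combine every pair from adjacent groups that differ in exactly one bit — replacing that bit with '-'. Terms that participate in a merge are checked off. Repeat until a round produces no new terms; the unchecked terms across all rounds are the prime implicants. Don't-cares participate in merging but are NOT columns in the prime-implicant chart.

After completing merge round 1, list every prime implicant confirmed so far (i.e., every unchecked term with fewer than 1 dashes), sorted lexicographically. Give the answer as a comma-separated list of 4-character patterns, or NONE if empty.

1001, 1100

size-2^0 implicants → 0011(✓)  0101(✓)  0110(✓)  0111(✓)  1001  1100  1111(✓)
size-2^1 implicants → -111  0-11  01-1  011-
Unchecked terms (primes): -111, 0-11, 01-1, 011-, 1001, 1100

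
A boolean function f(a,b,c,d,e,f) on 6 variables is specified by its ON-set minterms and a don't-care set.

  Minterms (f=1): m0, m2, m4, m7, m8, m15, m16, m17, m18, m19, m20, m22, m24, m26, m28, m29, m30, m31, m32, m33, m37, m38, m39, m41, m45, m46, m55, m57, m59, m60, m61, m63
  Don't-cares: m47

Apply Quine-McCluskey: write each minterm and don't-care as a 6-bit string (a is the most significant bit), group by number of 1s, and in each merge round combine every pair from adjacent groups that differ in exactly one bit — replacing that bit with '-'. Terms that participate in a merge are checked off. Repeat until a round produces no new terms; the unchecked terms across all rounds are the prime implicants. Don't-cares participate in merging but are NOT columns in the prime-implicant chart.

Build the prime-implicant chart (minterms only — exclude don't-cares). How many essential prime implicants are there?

[col 0] 000000*, 000010*, 000100*, 000111*, 001000*, 001111*, 010000*, 010001*, 010010*, 010011*, 010100*, 010110*, 011000*, 011010*, 011100*, 011101*, 011110*, 011111*, 100000*, 100001*, 100101*, 100110*, 100111*, 101001*, 101101*, 101110*, 101111*, 110111*, 111001*, 111011*, 111100*, 111101*, 111111*
[col 1] -00000, -00111*, -01111*, -11100*, -11101*, -11111*, 0-0000*, 0-0010*, 0-0100*, 0-1000*, 0-1111*, 00-000*, 00-111*, 000-00*, 0000-0*, 01-000*, 01-010*, 01-100*, 01-110*, 010-00*, 010-10*, 0100-0*, 0100-1*, 01000-*, 01001-*, 0101-0*, 011-00*, 011-10*, 0110-0*, 0111-0*, 0111-1*, 01110-*, 01111-*, 1-0111*, 1-1001*, 1-1101*, 1-1111*, 10-001*, 10-101*, 10-110*, 10-111*, 100-01*, 10000-, 1001-1*, 10011-*, 101-01*, 1011-1*, 10111-*, 11-111*, 111-01*, 111-11*, 1110-1*, 1111-1*, 11110-*
[col 2] --1111, -0-111, -111-1, -1110-, 0--000, 0-0-00, 0-00-0, 01--00*, 01--10*, 01-0-0*, 01-1-0*, 010--0*, 0100--, 011--0*, 0111--, 1--111, 1-1-01, 1-11-1, 10--01, 10-1-1, 10-11-, 111--1
[col 3] 01---0
Prime implicants: --1111, -0-111, -00000, -111-1, -1110-, 0--000, 0-0-00, 0-00-0, 01---0, 0100--, 0111--, 1--111, 1-1-01, 1-11-1, 10--01, 10-1-1, 10-11-, 10000-, 111--1
PI chart (minterm → PIs covering it):
  0 | -00000,0--000,0-0-00,0-00-0
  2 | 0-00-0  (sole → essential)
  4 | 0-0-00  (sole → essential)
  7 | -0-111  (sole → essential)
  8 | 0--000  (sole → essential)
  15 | --1111,-0-111
  16 | 0--000,0-0-00,0-00-0,01---0,0100--
  17 | 0100--  (sole → essential)
  18 | 0-00-0,01---0,0100--
  19 | 0100--  (sole → essential)
  20 | 0-0-00,01---0
  22 | 01---0  (sole → essential)
  24 | 0--000,01---0
  26 | 01---0  (sole → essential)
  28 | -1110-,01---0,0111--
  29 | -111-1,-1110-,0111--
  30 | 01---0,0111--
  31 | --1111,-111-1,0111--
  32 | -00000,10000-
  33 | 10--01,10000-
  37 | 10--01,10-1-1
  38 | 10-11-  (sole → essential)
  39 | -0-111,1--111,10-1-1,10-11-
  41 | 1-1-01,10--01
  45 | 1-1-01,1-11-1,10--01,10-1-1
  46 | 10-11-  (sole → essential)
  55 | 1--111  (sole → essential)
  57 | 1-1-01,111--1
  59 | 111--1  (sole → essential)
  60 | -1110-  (sole → essential)
  61 | -111-1,-1110-,1-1-01,1-11-1,111--1
  63 | --1111,-111-1,1--111,1-11-1,111--1
Essential prime implicants: -0-111, -1110-, 0--000, 0-0-00, 0-00-0, 01---0, 0100--, 1--111, 10-11-, 111--1

10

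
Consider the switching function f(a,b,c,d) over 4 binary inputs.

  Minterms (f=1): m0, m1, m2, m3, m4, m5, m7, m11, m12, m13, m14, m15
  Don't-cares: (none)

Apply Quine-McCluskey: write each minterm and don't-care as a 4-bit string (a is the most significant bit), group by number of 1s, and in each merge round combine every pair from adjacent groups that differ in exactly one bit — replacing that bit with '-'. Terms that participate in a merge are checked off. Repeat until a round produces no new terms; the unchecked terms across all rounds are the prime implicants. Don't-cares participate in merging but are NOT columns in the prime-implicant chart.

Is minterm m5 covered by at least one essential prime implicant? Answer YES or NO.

Round 0: 0000✓ 0001✓ 0010✓ 0011✓ 0100✓ 0101✓ 0111✓ 1011✓ 1100✓ 1101✓ 1110✓ 1111✓
Round 1: -011✓ -100✓ -101✓ -111✓ 0-00✓ 0-01✓ 0-11✓ 00-0✓ 00-1✓ 000-✓ 001-✓ 01-1✓ 010-✓ 1-11✓ 11-0✓ 11-1✓ 110-✓ 111-✓
Round 2: --11 -1-1 -10- 0--1 0-0- 00-- 11--
PIs = {--11, -1-1, -10-, 0--1, 0-0-, 00--, 11--}
Coverage chart:
  m0: 0-0-,00--
  m1: 0--1,0-0-,00--
  m2: 00-- ←essential
  m3: --11,0--1,00--
  m4: -10-,0-0-
  m5: -1-1,-10-,0--1,0-0-
  m7: --11,-1-1,0--1
  m11: --11 ←essential
  m12: -10-,11--
  m13: -1-1,-10-,11--
  m14: 11-- ←essential
  m15: --11,-1-1,11--
Essential: --11, 00--, 11--

NO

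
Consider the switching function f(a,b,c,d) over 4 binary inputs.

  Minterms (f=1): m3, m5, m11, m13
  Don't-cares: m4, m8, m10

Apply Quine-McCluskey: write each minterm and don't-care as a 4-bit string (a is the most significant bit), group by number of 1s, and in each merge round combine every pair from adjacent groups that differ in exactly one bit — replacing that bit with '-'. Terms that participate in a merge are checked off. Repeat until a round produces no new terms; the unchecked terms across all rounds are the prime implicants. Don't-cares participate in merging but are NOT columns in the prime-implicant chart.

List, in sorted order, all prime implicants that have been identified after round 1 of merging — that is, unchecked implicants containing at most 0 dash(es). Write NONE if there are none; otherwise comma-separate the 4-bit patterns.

Round 0: 0011✓ 0100✓ 0101✓ 1000✓ 1010✓ 1011✓ 1101✓
Round 1: -011 -101 010- 10-0 101-
PIs = {-011, -101, 010-, 10-0, 101-}

NONE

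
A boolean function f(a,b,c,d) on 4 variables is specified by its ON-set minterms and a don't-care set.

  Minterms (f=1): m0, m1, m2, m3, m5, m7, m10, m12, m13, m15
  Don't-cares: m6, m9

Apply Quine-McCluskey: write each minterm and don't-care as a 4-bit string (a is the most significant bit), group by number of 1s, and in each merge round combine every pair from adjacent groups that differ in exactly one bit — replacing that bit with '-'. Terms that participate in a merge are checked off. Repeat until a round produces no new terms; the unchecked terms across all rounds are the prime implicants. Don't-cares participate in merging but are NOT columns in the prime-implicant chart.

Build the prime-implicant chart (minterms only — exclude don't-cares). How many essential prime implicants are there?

4

Round 0: 0000✓ 0001✓ 0010✓ 0011✓ 0101✓ 0110✓ 0111✓ 1001✓ 1010✓ 1100✓ 1101✓ 1111✓
Round 1: -001✓ -010 -101✓ -111✓ 0-01✓ 0-10✓ 0-11✓ 00-0✓ 00-1✓ 000-✓ 001-✓ 01-1✓ 011-✓ 1-01✓ 11-1✓ 110-
Round 2: --01 -1-1 0--1 0-1- 00--
PIs = {--01, -010, -1-1, 0--1, 0-1-, 00--, 110-}
Coverage chart:
  m0: 00-- ←essential
  m1: --01,0--1,00--
  m2: -010,0-1-,00--
  m3: 0--1,0-1-,00--
  m5: --01,-1-1,0--1
  m7: -1-1,0--1,0-1-
  m10: -010 ←essential
  m12: 110- ←essential
  m13: --01,-1-1,110-
  m15: -1-1 ←essential
Essential: -010, -1-1, 00--, 110-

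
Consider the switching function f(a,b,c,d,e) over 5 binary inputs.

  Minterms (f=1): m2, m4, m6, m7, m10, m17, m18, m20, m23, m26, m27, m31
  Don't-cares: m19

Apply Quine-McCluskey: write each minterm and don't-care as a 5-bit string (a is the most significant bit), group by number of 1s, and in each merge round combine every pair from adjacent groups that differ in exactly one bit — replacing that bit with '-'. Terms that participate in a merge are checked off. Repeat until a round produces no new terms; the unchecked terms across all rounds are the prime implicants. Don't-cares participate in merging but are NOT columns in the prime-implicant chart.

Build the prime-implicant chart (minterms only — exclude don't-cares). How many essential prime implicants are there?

[col 0] 00010*, 00100*, 00110*, 00111*, 01010*, 10001*, 10010*, 10011*, 10100*, 10111*, 11010*, 11011*, 11111*
[col 1] -0010*, -0100, -0111, -1010*, 0-010*, 00-10, 001-0, 0011-, 1-010*, 1-011*, 1-111*, 10-11*, 100-1, 1001-*, 11-11*, 1101-*
[col 2] --010, 1--11, 1-01-
Prime implicants: --010, -0100, -0111, 00-10, 001-0, 0011-, 1--11, 1-01-, 100-1
PI chart (minterm → PIs covering it):
  2 | --010,00-10
  4 | -0100,001-0
  6 | 00-10,001-0,0011-
  7 | -0111,0011-
  10 | --010  (sole → essential)
  17 | 100-1  (sole → essential)
  18 | --010,1-01-
  20 | -0100  (sole → essential)
  23 | -0111,1--11
  26 | --010,1-01-
  27 | 1--11,1-01-
  31 | 1--11  (sole → essential)
Essential prime implicants: --010, -0100, 1--11, 100-1

4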